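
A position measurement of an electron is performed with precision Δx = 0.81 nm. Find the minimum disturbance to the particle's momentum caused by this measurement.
6.510 × 10^-26 kg·m/s

The uncertainty principle implies that measuring position disturbs momentum:
ΔxΔp ≥ ℏ/2

When we measure position with precision Δx, we necessarily introduce a momentum uncertainty:
Δp ≥ ℏ/(2Δx)
Δp_min = (1.055e-34 J·s) / (2 × 8.100e-10 m)
Δp_min = 6.510e-26 kg·m/s

The more precisely we measure position, the greater the momentum disturbance.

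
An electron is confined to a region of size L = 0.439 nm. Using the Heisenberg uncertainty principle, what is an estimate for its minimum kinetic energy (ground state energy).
49.424 meV

Using the uncertainty principle to estimate ground state energy:

1. The position uncertainty is approximately the confinement size:
   Δx ≈ L = 4.390e-10 m

2. From ΔxΔp ≥ ℏ/2, the minimum momentum uncertainty is:
   Δp ≈ ℏ/(2L) = 1.201e-25 kg·m/s

3. The kinetic energy is approximately:
   KE ≈ (Δp)²/(2m) = (1.201e-25)²/(2 × 9.109e-31 kg)
   KE ≈ 7.919e-21 J = 49.424 meV

This is an order-of-magnitude estimate of the ground state energy.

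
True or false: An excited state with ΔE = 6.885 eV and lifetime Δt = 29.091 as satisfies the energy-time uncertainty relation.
No, it violates the uncertainty relation.

Calculate the product ΔEΔt:
ΔE = 6.885 eV = 1.103e-18 J
ΔEΔt = (1.103e-18 J) × (2.909e-17 s)
ΔEΔt = 3.209e-35 J·s

Compare to the minimum allowed value ℏ/2:
ℏ/2 = 5.273e-35 J·s

Since ΔEΔt = 3.209e-35 J·s < 5.273e-35 J·s = ℏ/2,
this violates the uncertainty relation.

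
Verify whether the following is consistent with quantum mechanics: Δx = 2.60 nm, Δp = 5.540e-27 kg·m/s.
No, it violates the uncertainty principle (impossible measurement).

Calculate the product ΔxΔp:
ΔxΔp = (2.600e-09 m) × (5.540e-27 kg·m/s)
ΔxΔp = 1.440e-35 J·s

Compare to the minimum allowed value ℏ/2:
ℏ/2 = 5.273e-35 J·s

Since ΔxΔp = 1.440e-35 J·s < 5.273e-35 J·s = ℏ/2,
the measurement violates the uncertainty principle.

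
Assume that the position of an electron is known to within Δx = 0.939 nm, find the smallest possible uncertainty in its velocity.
61.644 km/s

Using the Heisenberg uncertainty principle and Δp = mΔv:
ΔxΔp ≥ ℏ/2
Δx(mΔv) ≥ ℏ/2

The minimum uncertainty in velocity is:
Δv_min = ℏ/(2mΔx)
Δv_min = (1.055e-34 J·s) / (2 × 9.109e-31 kg × 9.390e-10 m)
Δv_min = 6.164e+04 m/s = 61.644 km/s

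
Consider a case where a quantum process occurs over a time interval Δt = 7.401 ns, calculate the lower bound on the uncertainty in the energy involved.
44.468 neV

Using the energy-time uncertainty principle:
ΔEΔt ≥ ℏ/2

The minimum uncertainty in energy is:
ΔE_min = ℏ/(2Δt)
ΔE_min = (1.055e-34 J·s) / (2 × 7.401e-09 s)
ΔE_min = 7.125e-27 J = 44.468 neV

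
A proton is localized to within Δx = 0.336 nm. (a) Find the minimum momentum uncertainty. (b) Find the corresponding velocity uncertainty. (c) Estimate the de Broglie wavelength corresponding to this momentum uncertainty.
(a) Δp_min = 1.569 × 10^-25 kg·m/s
(b) Δv_min = 93.823 m/s
(c) λ_dB = 4.222 nm

Step-by-step:

(a) From the uncertainty principle:
Δp_min = ℏ/(2Δx) = (1.055e-34 J·s)/(2 × 3.360e-10 m) = 1.569e-25 kg·m/s

(b) The velocity uncertainty:
Δv = Δp/m = (1.569e-25 kg·m/s)/(1.673e-27 kg) = 9.382e+01 m/s = 93.823 m/s

(c) The de Broglie wavelength for this momentum:
λ = h/p = (6.626e-34 J·s)/(1.569e-25 kg·m/s) = 4.222e-09 m = 4.222 nm

Note: The de Broglie wavelength is comparable to the localization size, as expected from wave-particle duality.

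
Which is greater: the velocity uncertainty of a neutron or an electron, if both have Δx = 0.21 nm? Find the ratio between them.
The electron has the larger minimum velocity uncertainty, by a ratio of 1838.7.

For both particles, Δp_min = ℏ/(2Δx) = 2.511e-25 kg·m/s (same for both).

The velocity uncertainty is Δv = Δp/m:
- neutron: Δv = 2.511e-25 / 1.675e-27 = 1.499e+02 m/s = 149.910 m/s
- electron: Δv = 2.511e-25 / 9.109e-31 = 2.756e+05 m/s = 275.637 km/s

Ratio: 2.756e+05 / 1.499e+02 = 1838.7

The lighter particle has larger velocity uncertainty because Δv ∝ 1/m.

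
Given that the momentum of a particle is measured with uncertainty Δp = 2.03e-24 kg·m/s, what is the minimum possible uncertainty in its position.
25.975 pm

Using the Heisenberg uncertainty principle:
ΔxΔp ≥ ℏ/2

The minimum uncertainty in position is:
Δx_min = ℏ/(2Δp)
Δx_min = (1.055e-34 J·s) / (2 × 2.030e-24 kg·m/s)
Δx_min = 2.597e-11 m = 25.975 pm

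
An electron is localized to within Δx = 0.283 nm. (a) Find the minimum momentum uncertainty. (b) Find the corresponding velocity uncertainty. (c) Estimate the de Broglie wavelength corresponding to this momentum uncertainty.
(a) Δp_min = 1.863 × 10^-25 kg·m/s
(b) Δv_min = 204.536 km/s
(c) λ_dB = 3.556 nm

Step-by-step:

(a) From the uncertainty principle:
Δp_min = ℏ/(2Δx) = (1.055e-34 J·s)/(2 × 2.830e-10 m) = 1.863e-25 kg·m/s

(b) The velocity uncertainty:
Δv = Δp/m = (1.863e-25 kg·m/s)/(9.109e-31 kg) = 2.045e+05 m/s = 204.536 km/s

(c) The de Broglie wavelength for this momentum:
λ = h/p = (6.626e-34 J·s)/(1.863e-25 kg·m/s) = 3.556e-09 m = 3.556 nm

Note: The de Broglie wavelength is comparable to the localization size, as expected from wave-particle duality.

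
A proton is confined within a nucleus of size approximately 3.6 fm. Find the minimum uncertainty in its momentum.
1.465 × 10^-20 kg·m/s

Using the Heisenberg uncertainty principle:
ΔxΔp ≥ ℏ/2

With Δx ≈ L = 3.600e-15 m (the confinement size):
Δp_min = ℏ/(2Δx)
Δp_min = (1.055e-34 J·s) / (2 × 3.600e-15 m)
Δp_min = 1.465e-20 kg·m/s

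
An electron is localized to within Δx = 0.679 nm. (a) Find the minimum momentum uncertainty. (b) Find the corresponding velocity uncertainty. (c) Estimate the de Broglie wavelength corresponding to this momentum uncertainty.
(a) Δp_min = 7.766 × 10^-26 kg·m/s
(b) Δv_min = 85.249 km/s
(c) λ_dB = 8.533 nm

Step-by-step:

(a) From the uncertainty principle:
Δp_min = ℏ/(2Δx) = (1.055e-34 J·s)/(2 × 6.790e-10 m) = 7.766e-26 kg·m/s

(b) The velocity uncertainty:
Δv = Δp/m = (7.766e-26 kg·m/s)/(9.109e-31 kg) = 8.525e+04 m/s = 85.249 km/s

(c) The de Broglie wavelength for this momentum:
λ = h/p = (6.626e-34 J·s)/(7.766e-26 kg·m/s) = 8.533e-09 m = 8.533 nm

Note: The de Broglie wavelength is comparable to the localization size, as expected from wave-particle duality.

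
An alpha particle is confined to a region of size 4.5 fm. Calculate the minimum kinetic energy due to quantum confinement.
64.484 keV

Using the uncertainty principle:

1. Position uncertainty: Δx ≈ 4.500e-15 m
2. Minimum momentum uncertainty: Δp = ℏ/(2Δx) = 1.172e-20 kg·m/s
3. Minimum kinetic energy:
   KE = (Δp)²/(2m) = (1.172e-20)²/(2 × 6.645e-27 kg)
   KE = 1.033e-14 J = 64.484 keV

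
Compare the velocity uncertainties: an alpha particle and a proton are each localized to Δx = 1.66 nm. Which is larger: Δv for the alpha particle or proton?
The proton has the larger minimum velocity uncertainty, by a ratio of 4.0.

For both particles, Δp_min = ℏ/(2Δx) = 3.176e-26 kg·m/s (same for both).

The velocity uncertainty is Δv = Δp/m:
- alpha particle: Δv = 3.176e-26 / 6.645e-27 = 4.780e+00 m/s = 4.780 m/s
- proton: Δv = 3.176e-26 / 1.673e-27 = 1.899e+01 m/s = 18.991 m/s

Ratio: 1.899e+01 / 4.780e+00 = 4.0

The lighter particle has larger velocity uncertainty because Δv ∝ 1/m.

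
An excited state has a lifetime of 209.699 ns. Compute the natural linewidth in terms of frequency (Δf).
379.484 kHz

Using the energy-time uncertainty principle and E = hf:
ΔEΔt ≥ ℏ/2
hΔf·Δt ≥ ℏ/2

The minimum frequency uncertainty is:
Δf = ℏ/(2hτ) = 1/(4πτ)
Δf = 1/(4π × 2.097e-07 s)
Δf = 3.795e+05 Hz = 379.484 kHz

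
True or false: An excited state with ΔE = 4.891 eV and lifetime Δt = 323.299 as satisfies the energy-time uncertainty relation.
Yes, it satisfies the uncertainty relation.

Calculate the product ΔEΔt:
ΔE = 4.891 eV = 7.836e-19 J
ΔEΔt = (7.836e-19 J) × (3.233e-16 s)
ΔEΔt = 2.533e-34 J·s

Compare to the minimum allowed value ℏ/2:
ℏ/2 = 5.273e-35 J·s

Since ΔEΔt = 2.533e-34 J·s ≥ 5.273e-35 J·s = ℏ/2,
this satisfies the uncertainty relation.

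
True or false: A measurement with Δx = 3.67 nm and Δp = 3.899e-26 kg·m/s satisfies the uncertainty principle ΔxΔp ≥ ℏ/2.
Yes, it satisfies the uncertainty principle.

Calculate the product ΔxΔp:
ΔxΔp = (3.670e-09 m) × (3.899e-26 kg·m/s)
ΔxΔp = 1.431e-34 J·s

Compare to the minimum allowed value ℏ/2:
ℏ/2 = 5.273e-35 J·s

Since ΔxΔp = 1.431e-34 J·s ≥ 5.273e-35 J·s = ℏ/2,
the measurement satisfies the uncertainty principle.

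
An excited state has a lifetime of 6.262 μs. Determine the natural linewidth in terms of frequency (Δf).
12.708 kHz

Using the energy-time uncertainty principle and E = hf:
ΔEΔt ≥ ℏ/2
hΔf·Δt ≥ ℏ/2

The minimum frequency uncertainty is:
Δf = ℏ/(2hτ) = 1/(4πτ)
Δf = 1/(4π × 6.262e-06 s)
Δf = 1.271e+04 Hz = 12.708 kHz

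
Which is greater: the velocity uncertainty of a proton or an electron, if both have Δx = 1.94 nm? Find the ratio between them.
The electron has the larger minimum velocity uncertainty, by a ratio of 1836.2.

For both particles, Δp_min = ℏ/(2Δx) = 2.718e-26 kg·m/s (same for both).

The velocity uncertainty is Δv = Δp/m:
- proton: Δv = 2.718e-26 / 1.673e-27 = 1.625e+01 m/s = 16.250 m/s
- electron: Δv = 2.718e-26 / 9.109e-31 = 2.984e+04 m/s = 29.837 km/s

Ratio: 2.984e+04 / 1.625e+01 = 1836.2

The lighter particle has larger velocity uncertainty because Δv ∝ 1/m.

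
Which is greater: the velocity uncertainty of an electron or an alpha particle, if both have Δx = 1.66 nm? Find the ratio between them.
The electron has the larger minimum velocity uncertainty, by a ratio of 7294.3.

For both particles, Δp_min = ℏ/(2Δx) = 3.176e-26 kg·m/s (same for both).

The velocity uncertainty is Δv = Δp/m:
- electron: Δv = 3.176e-26 / 9.109e-31 = 3.487e+04 m/s = 34.870 km/s
- alpha particle: Δv = 3.176e-26 / 6.645e-27 = 4.780e+00 m/s = 4.780 m/s

Ratio: 3.487e+04 / 4.780e+00 = 7294.3

The lighter particle has larger velocity uncertainty because Δv ∝ 1/m.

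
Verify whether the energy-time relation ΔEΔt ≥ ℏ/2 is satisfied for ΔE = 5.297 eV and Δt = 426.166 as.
Yes, it satisfies the uncertainty relation.

Calculate the product ΔEΔt:
ΔE = 5.297 eV = 8.487e-19 J
ΔEΔt = (8.487e-19 J) × (4.262e-16 s)
ΔEΔt = 3.617e-34 J·s

Compare to the minimum allowed value ℏ/2:
ℏ/2 = 5.273e-35 J·s

Since ΔEΔt = 3.617e-34 J·s ≥ 5.273e-35 J·s = ℏ/2,
this satisfies the uncertainty relation.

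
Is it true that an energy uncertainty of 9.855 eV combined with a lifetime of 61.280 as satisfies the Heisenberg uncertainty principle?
Yes, it satisfies the uncertainty relation.

Calculate the product ΔEΔt:
ΔE = 9.855 eV = 1.579e-18 J
ΔEΔt = (1.579e-18 J) × (6.128e-17 s)
ΔEΔt = 9.676e-35 J·s

Compare to the minimum allowed value ℏ/2:
ℏ/2 = 5.273e-35 J·s

Since ΔEΔt = 9.676e-35 J·s ≥ 5.273e-35 J·s = ℏ/2,
this satisfies the uncertainty relation.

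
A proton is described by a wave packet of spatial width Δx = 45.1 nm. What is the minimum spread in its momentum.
1.169 × 10^-27 kg·m/s

For a wave packet, the spatial width Δx and momentum spread Δp are related by the uncertainty principle:
ΔxΔp ≥ ℏ/2

The minimum momentum spread is:
Δp_min = ℏ/(2Δx)
Δp_min = (1.055e-34 J·s) / (2 × 4.510e-08 m)
Δp_min = 1.169e-27 kg·m/s

A wave packet cannot have both a well-defined position and well-defined momentum.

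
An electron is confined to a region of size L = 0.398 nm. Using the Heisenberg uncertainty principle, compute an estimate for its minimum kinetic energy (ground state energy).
60.131 meV

Using the uncertainty principle to estimate ground state energy:

1. The position uncertainty is approximately the confinement size:
   Δx ≈ L = 3.980e-10 m

2. From ΔxΔp ≥ ℏ/2, the minimum momentum uncertainty is:
   Δp ≈ ℏ/(2L) = 1.325e-25 kg·m/s

3. The kinetic energy is approximately:
   KE ≈ (Δp)²/(2m) = (1.325e-25)²/(2 × 9.109e-31 kg)
   KE ≈ 9.634e-21 J = 60.131 meV

This is an order-of-magnitude estimate of the ground state energy.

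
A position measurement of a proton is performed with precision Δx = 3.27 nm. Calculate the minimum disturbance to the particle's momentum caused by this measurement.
1.612 × 10^-26 kg·m/s

The uncertainty principle implies that measuring position disturbs momentum:
ΔxΔp ≥ ℏ/2

When we measure position with precision Δx, we necessarily introduce a momentum uncertainty:
Δp ≥ ℏ/(2Δx)
Δp_min = (1.055e-34 J·s) / (2 × 3.270e-09 m)
Δp_min = 1.612e-26 kg·m/s

The more precisely we measure position, the greater the momentum disturbance.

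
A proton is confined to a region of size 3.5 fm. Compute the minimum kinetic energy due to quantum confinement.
423.466 keV

Using the uncertainty principle:

1. Position uncertainty: Δx ≈ 3.500e-15 m
2. Minimum momentum uncertainty: Δp = ℏ/(2Δx) = 1.507e-20 kg·m/s
3. Minimum kinetic energy:
   KE = (Δp)²/(2m) = (1.507e-20)²/(2 × 1.673e-27 kg)
   KE = 6.785e-14 J = 423.466 keV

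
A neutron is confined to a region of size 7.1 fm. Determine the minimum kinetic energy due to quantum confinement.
102.764 keV

Using the uncertainty principle:

1. Position uncertainty: Δx ≈ 7.100e-15 m
2. Minimum momentum uncertainty: Δp = ℏ/(2Δx) = 7.427e-21 kg·m/s
3. Minimum kinetic energy:
   KE = (Δp)²/(2m) = (7.427e-21)²/(2 × 1.675e-27 kg)
   KE = 1.646e-14 J = 102.764 keV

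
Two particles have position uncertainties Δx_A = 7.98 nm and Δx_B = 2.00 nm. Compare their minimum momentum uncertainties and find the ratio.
Particle B has the larger minimum momentum uncertainty, by a factor of 3.99.

For each particle, the minimum momentum uncertainty is Δp_min = ℏ/(2Δx):

Particle A: Δp_A = ℏ/(2×7.980e-09 m) = 6.608e-27 kg·m/s
Particle B: Δp_B = ℏ/(2×2.000e-09 m) = 2.636e-26 kg·m/s

Ratio: Δp_B/Δp_A = 3.99

Since Δp_min ∝ 1/Δx, the particle with smaller position uncertainty (B) has larger momentum uncertainty.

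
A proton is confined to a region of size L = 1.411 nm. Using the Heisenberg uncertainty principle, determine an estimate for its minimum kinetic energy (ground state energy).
2.606 μeV

Using the uncertainty principle to estimate ground state energy:

1. The position uncertainty is approximately the confinement size:
   Δx ≈ L = 1.411e-09 m

2. From ΔxΔp ≥ ℏ/2, the minimum momentum uncertainty is:
   Δp ≈ ℏ/(2L) = 3.737e-26 kg·m/s

3. The kinetic energy is approximately:
   KE ≈ (Δp)²/(2m) = (3.737e-26)²/(2 × 1.673e-27 kg)
   KE ≈ 4.175e-25 J = 2.606 μeV

This is an order-of-magnitude estimate of the ground state energy.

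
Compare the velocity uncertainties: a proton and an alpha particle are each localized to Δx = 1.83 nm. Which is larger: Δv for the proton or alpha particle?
The proton has the larger minimum velocity uncertainty, by a ratio of 4.0.

For both particles, Δp_min = ℏ/(2Δx) = 2.881e-26 kg·m/s (same for both).

The velocity uncertainty is Δv = Δp/m:
- proton: Δv = 2.881e-26 / 1.673e-27 = 1.723e+01 m/s = 17.227 m/s
- alpha particle: Δv = 2.881e-26 / 6.645e-27 = 4.336e+00 m/s = 4.336 m/s

Ratio: 1.723e+01 / 4.336e+00 = 4.0

The lighter particle has larger velocity uncertainty because Δv ∝ 1/m.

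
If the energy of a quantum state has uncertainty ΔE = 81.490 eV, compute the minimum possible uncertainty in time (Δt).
4.039 as

Using the energy-time uncertainty principle:
ΔEΔt ≥ ℏ/2

The minimum uncertainty in time is:
Δt_min = ℏ/(2ΔE)
Δt_min = (1.055e-34 J·s) / (2 × 1.306e-17 J)
Δt_min = 4.039e-18 s = 4.039 as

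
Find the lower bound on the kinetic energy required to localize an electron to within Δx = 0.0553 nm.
3.115 eV

Localizing a particle requires giving it sufficient momentum uncertainty:

1. From uncertainty principle: Δp ≥ ℏ/(2Δx)
   Δp_min = (1.055e-34 J·s) / (2 × 5.530e-11 m)
   Δp_min = 9.535e-25 kg·m/s

2. This momentum uncertainty corresponds to kinetic energy:
   KE ≈ (Δp)²/(2m) = (9.535e-25)²/(2 × 9.109e-31 kg)
   KE = 4.990e-19 J = 3.115 eV

Tighter localization requires more energy.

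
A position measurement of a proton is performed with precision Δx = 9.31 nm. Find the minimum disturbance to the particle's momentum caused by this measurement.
5.664 × 10^-27 kg·m/s

The uncertainty principle implies that measuring position disturbs momentum:
ΔxΔp ≥ ℏ/2

When we measure position with precision Δx, we necessarily introduce a momentum uncertainty:
Δp ≥ ℏ/(2Δx)
Δp_min = (1.055e-34 J·s) / (2 × 9.310e-09 m)
Δp_min = 5.664e-27 kg·m/s

The more precisely we measure position, the greater the momentum disturbance.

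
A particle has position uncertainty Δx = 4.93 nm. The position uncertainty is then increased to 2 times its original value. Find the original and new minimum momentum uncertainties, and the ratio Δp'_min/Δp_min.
Original Δp_min = 1.070 × 10^-26 kg·m/s; new Δp'_min = 5.348 × 10^-27 kg·m/s; ratio Δp'_min/Δp_min = 1/2.

From the uncertainty principle ΔxΔp ≥ ℏ/2, the minimum momentum uncertainty is Δp_min = ℏ/(2Δx).

Original (Δx = 4.93 nm = 4.930e-09 m):
Δp_min = (1.055e-34 J·s)/(2 × 4.930e-09 m) = 1.070e-26 kg·m/s

When Δx → 2Δx:
Δp'_min = ℏ/(2 × 2Δx) = (1/2) × ℏ/(2Δx) = (1/2) × Δp_min
Δp'_min = 1/2 × 1.070e-26 kg·m/s = 5.348e-27 kg·m/s

Since Δp_min ∝ 1/Δx, when Δx is increased to 2 times its original value, Δp_min decreases to 1/2 of its original value.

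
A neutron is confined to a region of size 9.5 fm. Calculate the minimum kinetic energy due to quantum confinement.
57.400 keV

Using the uncertainty principle:

1. Position uncertainty: Δx ≈ 9.500e-15 m
2. Minimum momentum uncertainty: Δp = ℏ/(2Δx) = 5.550e-21 kg·m/s
3. Minimum kinetic energy:
   KE = (Δp)²/(2m) = (5.550e-21)²/(2 × 1.675e-27 kg)
   KE = 9.196e-15 J = 57.400 keV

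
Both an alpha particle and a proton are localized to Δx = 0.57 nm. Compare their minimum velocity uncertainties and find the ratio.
The proton has the larger minimum velocity uncertainty, by a ratio of 4.0.

For both particles, Δp_min = ℏ/(2Δx) = 9.251e-26 kg·m/s (same for both).

The velocity uncertainty is Δv = Δp/m:
- alpha particle: Δv = 9.251e-26 / 6.645e-27 = 1.392e+01 m/s = 13.922 m/s
- proton: Δv = 9.251e-26 / 1.673e-27 = 5.531e+01 m/s = 55.306 m/s

Ratio: 5.531e+01 / 1.392e+01 = 4.0

The lighter particle has larger velocity uncertainty because Δv ∝ 1/m.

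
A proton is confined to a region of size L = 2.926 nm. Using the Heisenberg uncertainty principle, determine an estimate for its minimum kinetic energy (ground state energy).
605.906 neV

Using the uncertainty principle to estimate ground state energy:

1. The position uncertainty is approximately the confinement size:
   Δx ≈ L = 2.926e-09 m

2. From ΔxΔp ≥ ℏ/2, the minimum momentum uncertainty is:
   Δp ≈ ℏ/(2L) = 1.802e-26 kg·m/s

3. The kinetic energy is approximately:
   KE ≈ (Δp)²/(2m) = (1.802e-26)²/(2 × 1.673e-27 kg)
   KE ≈ 9.708e-26 J = 605.906 neV

This is an order-of-magnitude estimate of the ground state energy.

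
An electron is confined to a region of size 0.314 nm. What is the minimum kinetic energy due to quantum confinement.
96.606 meV

Using the uncertainty principle:

1. Position uncertainty: Δx ≈ 3.140e-10 m
2. Minimum momentum uncertainty: Δp = ℏ/(2Δx) = 1.679e-25 kg·m/s
3. Minimum kinetic energy:
   KE = (Δp)²/(2m) = (1.679e-25)²/(2 × 9.109e-31 kg)
   KE = 1.548e-20 J = 96.606 meV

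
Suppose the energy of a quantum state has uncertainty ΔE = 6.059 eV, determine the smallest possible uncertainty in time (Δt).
54.317 as

Using the energy-time uncertainty principle:
ΔEΔt ≥ ℏ/2

The minimum uncertainty in time is:
Δt_min = ℏ/(2ΔE)
Δt_min = (1.055e-34 J·s) / (2 × 9.708e-19 J)
Δt_min = 5.432e-17 s = 54.317 as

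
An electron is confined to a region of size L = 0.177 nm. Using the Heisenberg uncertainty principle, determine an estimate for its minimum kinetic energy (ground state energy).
304.030 meV

Using the uncertainty principle to estimate ground state energy:

1. The position uncertainty is approximately the confinement size:
   Δx ≈ L = 1.770e-10 m

2. From ΔxΔp ≥ ℏ/2, the minimum momentum uncertainty is:
   Δp ≈ ℏ/(2L) = 2.979e-25 kg·m/s

3. The kinetic energy is approximately:
   KE ≈ (Δp)²/(2m) = (2.979e-25)²/(2 × 9.109e-31 kg)
   KE ≈ 4.871e-20 J = 304.030 meV

This is an order-of-magnitude estimate of the ground state energy.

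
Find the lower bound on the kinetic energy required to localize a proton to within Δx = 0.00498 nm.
209.168 meV

Localizing a particle requires giving it sufficient momentum uncertainty:

1. From uncertainty principle: Δp ≥ ℏ/(2Δx)
   Δp_min = (1.055e-34 J·s) / (2 × 4.980e-12 m)
   Δp_min = 1.059e-23 kg·m/s

2. This momentum uncertainty corresponds to kinetic energy:
   KE ≈ (Δp)²/(2m) = (1.059e-23)²/(2 × 1.673e-27 kg)
   KE = 3.351e-20 J = 209.168 meV

Tighter localization requires more energy.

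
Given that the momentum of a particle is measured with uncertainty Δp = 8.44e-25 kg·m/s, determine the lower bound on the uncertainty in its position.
62.475 pm

Using the Heisenberg uncertainty principle:
ΔxΔp ≥ ℏ/2

The minimum uncertainty in position is:
Δx_min = ℏ/(2Δp)
Δx_min = (1.055e-34 J·s) / (2 × 8.440e-25 kg·m/s)
Δx_min = 6.247e-11 m = 62.475 pm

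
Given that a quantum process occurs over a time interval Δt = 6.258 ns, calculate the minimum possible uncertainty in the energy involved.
52.590 neV

Using the energy-time uncertainty principle:
ΔEΔt ≥ ℏ/2

The minimum uncertainty in energy is:
ΔE_min = ℏ/(2Δt)
ΔE_min = (1.055e-34 J·s) / (2 × 6.258e-09 s)
ΔE_min = 8.426e-27 J = 52.590 neV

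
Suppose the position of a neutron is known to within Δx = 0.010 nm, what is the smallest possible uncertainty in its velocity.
3.148 km/s

Using the Heisenberg uncertainty principle and Δp = mΔv:
ΔxΔp ≥ ℏ/2
Δx(mΔv) ≥ ℏ/2

The minimum uncertainty in velocity is:
Δv_min = ℏ/(2mΔx)
Δv_min = (1.055e-34 J·s) / (2 × 1.675e-27 kg × 1.000e-11 m)
Δv_min = 3.148e+03 m/s = 3.148 km/s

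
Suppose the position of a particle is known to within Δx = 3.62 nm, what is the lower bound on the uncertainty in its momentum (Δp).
1.457 × 10^-26 kg·m/s

Using the Heisenberg uncertainty principle:
ΔxΔp ≥ ℏ/2

The minimum uncertainty in momentum is:
Δp_min = ℏ/(2Δx)
Δp_min = (1.055e-34 J·s) / (2 × 3.620e-09 m)
Δp_min = 1.457e-26 kg·m/s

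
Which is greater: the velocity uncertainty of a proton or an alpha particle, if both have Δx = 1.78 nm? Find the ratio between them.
The proton has the larger minimum velocity uncertainty, by a ratio of 4.0.

For both particles, Δp_min = ℏ/(2Δx) = 2.962e-26 kg·m/s (same for both).

The velocity uncertainty is Δv = Δp/m:
- proton: Δv = 2.962e-26 / 1.673e-27 = 1.771e+01 m/s = 17.710 m/s
- alpha particle: Δv = 2.962e-26 / 6.645e-27 = 4.458e+00 m/s = 4.458 m/s

Ratio: 1.771e+01 / 4.458e+00 = 4.0

The lighter particle has larger velocity uncertainty because Δv ∝ 1/m.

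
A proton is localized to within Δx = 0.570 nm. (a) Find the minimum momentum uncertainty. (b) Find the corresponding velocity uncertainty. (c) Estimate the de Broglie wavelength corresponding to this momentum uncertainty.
(a) Δp_min = 9.251 × 10^-26 kg·m/s
(b) Δv_min = 55.306 m/s
(c) λ_dB = 7.163 nm

Step-by-step:

(a) From the uncertainty principle:
Δp_min = ℏ/(2Δx) = (1.055e-34 J·s)/(2 × 5.700e-10 m) = 9.251e-26 kg·m/s

(b) The velocity uncertainty:
Δv = Δp/m = (9.251e-26 kg·m/s)/(1.673e-27 kg) = 5.531e+01 m/s = 55.306 m/s

(c) The de Broglie wavelength for this momentum:
λ = h/p = (6.626e-34 J·s)/(9.251e-26 kg·m/s) = 7.163e-09 m = 7.163 nm

Note: The de Broglie wavelength is comparable to the localization size, as expected from wave-particle duality.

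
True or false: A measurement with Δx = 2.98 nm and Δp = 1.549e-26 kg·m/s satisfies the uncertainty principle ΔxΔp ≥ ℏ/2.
No, it violates the uncertainty principle (impossible measurement).

Calculate the product ΔxΔp:
ΔxΔp = (2.980e-09 m) × (1.549e-26 kg·m/s)
ΔxΔp = 4.616e-35 J·s

Compare to the minimum allowed value ℏ/2:
ℏ/2 = 5.273e-35 J·s

Since ΔxΔp = 4.616e-35 J·s < 5.273e-35 J·s = ℏ/2,
the measurement violates the uncertainty principle.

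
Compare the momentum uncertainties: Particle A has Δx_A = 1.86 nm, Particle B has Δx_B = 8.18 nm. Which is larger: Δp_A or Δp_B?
Particle A has the larger minimum momentum uncertainty, by a factor of 4.40.

For each particle, the minimum momentum uncertainty is Δp_min = ℏ/(2Δx):

Particle A: Δp_A = ℏ/(2×1.860e-09 m) = 2.835e-26 kg·m/s
Particle B: Δp_B = ℏ/(2×8.180e-09 m) = 6.446e-27 kg·m/s

Ratio: Δp_A/Δp_B = 4.40

Since Δp_min ∝ 1/Δx, the particle with smaller position uncertainty (A) has larger momentum uncertainty.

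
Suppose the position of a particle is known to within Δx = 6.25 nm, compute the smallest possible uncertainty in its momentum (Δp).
8.437 × 10^-27 kg·m/s

Using the Heisenberg uncertainty principle:
ΔxΔp ≥ ℏ/2

The minimum uncertainty in momentum is:
Δp_min = ℏ/(2Δx)
Δp_min = (1.055e-34 J·s) / (2 × 6.250e-09 m)
Δp_min = 8.437e-27 kg·m/s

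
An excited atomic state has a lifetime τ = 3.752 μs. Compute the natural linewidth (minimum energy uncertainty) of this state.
87.715 peV

Using the energy-time uncertainty principle:
ΔEΔt ≥ ℏ/2

The lifetime τ represents the time uncertainty Δt.
The natural linewidth (minimum energy uncertainty) is:

ΔE = ℏ/(2τ)
ΔE = (1.055e-34 J·s) / (2 × 3.752e-06 s)
ΔE = 1.405e-29 J = 87.715 peV

This natural linewidth limits the precision of spectroscopic measurements.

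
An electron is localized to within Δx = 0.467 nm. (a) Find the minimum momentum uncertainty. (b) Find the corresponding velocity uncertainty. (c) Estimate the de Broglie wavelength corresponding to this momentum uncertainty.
(a) Δp_min = 1.129 × 10^-25 kg·m/s
(b) Δv_min = 123.948 km/s
(c) λ_dB = 5.868 nm

Step-by-step:

(a) From the uncertainty principle:
Δp_min = ℏ/(2Δx) = (1.055e-34 J·s)/(2 × 4.670e-10 m) = 1.129e-25 kg·m/s

(b) The velocity uncertainty:
Δv = Δp/m = (1.129e-25 kg·m/s)/(9.109e-31 kg) = 1.239e+05 m/s = 123.948 km/s

(c) The de Broglie wavelength for this momentum:
λ = h/p = (6.626e-34 J·s)/(1.129e-25 kg·m/s) = 5.868e-09 m = 5.868 nm

Note: The de Broglie wavelength is comparable to the localization size, as expected from wave-particle duality.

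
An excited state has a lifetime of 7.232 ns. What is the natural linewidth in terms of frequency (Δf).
11.004 MHz

Using the energy-time uncertainty principle and E = hf:
ΔEΔt ≥ ℏ/2
hΔf·Δt ≥ ℏ/2

The minimum frequency uncertainty is:
Δf = ℏ/(2hτ) = 1/(4πτ)
Δf = 1/(4π × 7.232e-09 s)
Δf = 1.100e+07 Hz = 11.004 MHz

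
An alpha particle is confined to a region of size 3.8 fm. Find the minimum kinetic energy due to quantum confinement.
90.430 keV

Using the uncertainty principle:

1. Position uncertainty: Δx ≈ 3.800e-15 m
2. Minimum momentum uncertainty: Δp = ℏ/(2Δx) = 1.388e-20 kg·m/s
3. Minimum kinetic energy:
   KE = (Δp)²/(2m) = (1.388e-20)²/(2 × 6.645e-27 kg)
   KE = 1.449e-14 J = 90.430 keV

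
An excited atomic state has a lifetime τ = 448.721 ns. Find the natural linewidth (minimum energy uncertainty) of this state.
733.431 peV

Using the energy-time uncertainty principle:
ΔEΔt ≥ ℏ/2

The lifetime τ represents the time uncertainty Δt.
The natural linewidth (minimum energy uncertainty) is:

ΔE = ℏ/(2τ)
ΔE = (1.055e-34 J·s) / (2 × 4.487e-07 s)
ΔE = 1.175e-28 J = 733.431 peV

This natural linewidth limits the precision of spectroscopic measurements.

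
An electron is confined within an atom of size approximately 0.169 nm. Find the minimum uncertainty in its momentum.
3.120 × 10^-25 kg·m/s

Using the Heisenberg uncertainty principle:
ΔxΔp ≥ ℏ/2

With Δx ≈ L = 1.690e-10 m (the confinement size):
Δp_min = ℏ/(2Δx)
Δp_min = (1.055e-34 J·s) / (2 × 1.690e-10 m)
Δp_min = 3.120e-25 kg·m/s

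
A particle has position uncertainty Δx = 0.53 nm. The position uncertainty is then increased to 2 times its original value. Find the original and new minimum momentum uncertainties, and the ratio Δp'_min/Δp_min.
Original Δp_min = 9.949 × 10^-26 kg·m/s; new Δp'_min = 4.974 × 10^-26 kg·m/s; ratio Δp'_min/Δp_min = 1/2.

From the uncertainty principle ΔxΔp ≥ ℏ/2, the minimum momentum uncertainty is Δp_min = ℏ/(2Δx).

Original (Δx = 0.53 nm = 5.300e-10 m):
Δp_min = (1.055e-34 J·s)/(2 × 5.300e-10 m) = 9.949e-26 kg·m/s

When Δx → 2Δx:
Δp'_min = ℏ/(2 × 2Δx) = (1/2) × ℏ/(2Δx) = (1/2) × Δp_min
Δp'_min = 1/2 × 9.949e-26 kg·m/s = 4.974e-26 kg·m/s

Since Δp_min ∝ 1/Δx, when Δx is increased to 2 times its original value, Δp_min decreases to 1/2 of its original value.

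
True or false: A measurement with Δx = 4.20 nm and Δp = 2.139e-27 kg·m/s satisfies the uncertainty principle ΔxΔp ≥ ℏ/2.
No, it violates the uncertainty principle (impossible measurement).

Calculate the product ΔxΔp:
ΔxΔp = (4.200e-09 m) × (2.139e-27 kg·m/s)
ΔxΔp = 8.984e-36 J·s

Compare to the minimum allowed value ℏ/2:
ℏ/2 = 5.273e-35 J·s

Since ΔxΔp = 8.984e-36 J·s < 5.273e-35 J·s = ℏ/2,
the measurement violates the uncertainty principle.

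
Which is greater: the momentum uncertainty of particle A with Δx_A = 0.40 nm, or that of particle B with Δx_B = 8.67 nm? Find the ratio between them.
Particle A has the larger minimum momentum uncertainty, by a factor of 21.67.

For each particle, the minimum momentum uncertainty is Δp_min = ℏ/(2Δx):

Particle A: Δp_A = ℏ/(2×4.000e-10 m) = 1.318e-25 kg·m/s
Particle B: Δp_B = ℏ/(2×8.670e-09 m) = 6.082e-27 kg·m/s

Ratio: Δp_A/Δp_B = 21.67

Since Δp_min ∝ 1/Δx, the particle with smaller position uncertainty (A) has larger momentum uncertainty.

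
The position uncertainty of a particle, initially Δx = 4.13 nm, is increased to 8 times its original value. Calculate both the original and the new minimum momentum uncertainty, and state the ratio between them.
Original Δp_min = 1.277 × 10^-26 kg·m/s; new Δp'_min = 1.596 × 10^-27 kg·m/s; ratio Δp'_min/Δp_min = 1/8.

From the uncertainty principle ΔxΔp ≥ ℏ/2, the minimum momentum uncertainty is Δp_min = ℏ/(2Δx).

Original (Δx = 4.13 nm = 4.130e-09 m):
Δp_min = (1.055e-34 J·s)/(2 × 4.130e-09 m) = 1.277e-26 kg·m/s

When Δx → 8Δx:
Δp'_min = ℏ/(2 × 8Δx) = (1/8) × ℏ/(2Δx) = (1/8) × Δp_min
Δp'_min = 1/8 × 1.277e-26 kg·m/s = 1.596e-27 kg·m/s

Since Δp_min ∝ 1/Δx, when Δx is increased to 8 times its original value, Δp_min decreases to 1/8 of its original value.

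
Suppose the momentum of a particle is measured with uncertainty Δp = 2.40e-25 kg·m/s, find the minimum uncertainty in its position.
219.702 pm

Using the Heisenberg uncertainty principle:
ΔxΔp ≥ ℏ/2

The minimum uncertainty in position is:
Δx_min = ℏ/(2Δp)
Δx_min = (1.055e-34 J·s) / (2 × 2.400e-25 kg·m/s)
Δx_min = 2.197e-10 m = 219.702 pm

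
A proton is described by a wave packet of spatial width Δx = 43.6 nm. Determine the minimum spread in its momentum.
1.209 × 10^-27 kg·m/s

For a wave packet, the spatial width Δx and momentum spread Δp are related by the uncertainty principle:
ΔxΔp ≥ ℏ/2

The minimum momentum spread is:
Δp_min = ℏ/(2Δx)
Δp_min = (1.055e-34 J·s) / (2 × 4.360e-08 m)
Δp_min = 1.209e-27 kg·m/s

A wave packet cannot have both a well-defined position and well-defined momentum.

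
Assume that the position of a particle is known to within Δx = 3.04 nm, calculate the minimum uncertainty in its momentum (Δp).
1.734 × 10^-26 kg·m/s

Using the Heisenberg uncertainty principle:
ΔxΔp ≥ ℏ/2

The minimum uncertainty in momentum is:
Δp_min = ℏ/(2Δx)
Δp_min = (1.055e-34 J·s) / (2 × 3.040e-09 m)
Δp_min = 1.734e-26 kg·m/s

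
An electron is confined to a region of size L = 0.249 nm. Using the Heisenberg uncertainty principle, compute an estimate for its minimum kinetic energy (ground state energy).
153.626 meV

Using the uncertainty principle to estimate ground state energy:

1. The position uncertainty is approximately the confinement size:
   Δx ≈ L = 2.490e-10 m

2. From ΔxΔp ≥ ℏ/2, the minimum momentum uncertainty is:
   Δp ≈ ℏ/(2L) = 2.118e-25 kg·m/s

3. The kinetic energy is approximately:
   KE ≈ (Δp)²/(2m) = (2.118e-25)²/(2 × 9.109e-31 kg)
   KE ≈ 2.461e-20 J = 153.626 meV

This is an order-of-magnitude estimate of the ground state energy.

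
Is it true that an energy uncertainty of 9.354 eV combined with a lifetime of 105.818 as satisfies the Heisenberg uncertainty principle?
Yes, it satisfies the uncertainty relation.

Calculate the product ΔEΔt:
ΔE = 9.354 eV = 1.499e-18 J
ΔEΔt = (1.499e-18 J) × (1.058e-16 s)
ΔEΔt = 1.586e-34 J·s

Compare to the minimum allowed value ℏ/2:
ℏ/2 = 5.273e-35 J·s

Since ΔEΔt = 1.586e-34 J·s ≥ 5.273e-35 J·s = ℏ/2,
this satisfies the uncertainty relation.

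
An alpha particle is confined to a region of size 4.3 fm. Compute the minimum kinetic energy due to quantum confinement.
70.622 keV

Using the uncertainty principle:

1. Position uncertainty: Δx ≈ 4.300e-15 m
2. Minimum momentum uncertainty: Δp = ℏ/(2Δx) = 1.226e-20 kg·m/s
3. Minimum kinetic energy:
   KE = (Δp)²/(2m) = (1.226e-20)²/(2 × 6.645e-27 kg)
   KE = 1.131e-14 J = 70.622 keV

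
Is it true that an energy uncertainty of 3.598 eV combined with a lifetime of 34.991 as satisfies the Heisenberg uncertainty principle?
No, it violates the uncertainty relation.

Calculate the product ΔEΔt:
ΔE = 3.598 eV = 5.765e-19 J
ΔEΔt = (5.765e-19 J) × (3.499e-17 s)
ΔEΔt = 2.017e-35 J·s

Compare to the minimum allowed value ℏ/2:
ℏ/2 = 5.273e-35 J·s

Since ΔEΔt = 2.017e-35 J·s < 5.273e-35 J·s = ℏ/2,
this violates the uncertainty relation.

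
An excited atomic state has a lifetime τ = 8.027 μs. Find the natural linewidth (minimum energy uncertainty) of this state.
41.000 peV

Using the energy-time uncertainty principle:
ΔEΔt ≥ ℏ/2

The lifetime τ represents the time uncertainty Δt.
The natural linewidth (minimum energy uncertainty) is:

ΔE = ℏ/(2τ)
ΔE = (1.055e-34 J·s) / (2 × 8.027e-06 s)
ΔE = 6.569e-30 J = 41.000 peV

This natural linewidth limits the precision of spectroscopic measurements.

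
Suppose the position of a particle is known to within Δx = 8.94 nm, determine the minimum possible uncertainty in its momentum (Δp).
5.898 × 10^-27 kg·m/s

Using the Heisenberg uncertainty principle:
ΔxΔp ≥ ℏ/2

The minimum uncertainty in momentum is:
Δp_min = ℏ/(2Δx)
Δp_min = (1.055e-34 J·s) / (2 × 8.940e-09 m)
Δp_min = 5.898e-27 kg·m/s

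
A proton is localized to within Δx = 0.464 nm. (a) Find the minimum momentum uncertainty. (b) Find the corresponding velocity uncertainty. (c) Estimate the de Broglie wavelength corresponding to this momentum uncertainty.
(a) Δp_min = 1.136 × 10^-25 kg·m/s
(b) Δv_min = 67.941 m/s
(c) λ_dB = 5.831 nm

Step-by-step:

(a) From the uncertainty principle:
Δp_min = ℏ/(2Δx) = (1.055e-34 J·s)/(2 × 4.640e-10 m) = 1.136e-25 kg·m/s

(b) The velocity uncertainty:
Δv = Δp/m = (1.136e-25 kg·m/s)/(1.673e-27 kg) = 6.794e+01 m/s = 67.941 m/s

(c) The de Broglie wavelength for this momentum:
λ = h/p = (6.626e-34 J·s)/(1.136e-25 kg·m/s) = 5.831e-09 m = 5.831 nm

Note: The de Broglie wavelength is comparable to the localization size, as expected from wave-particle duality.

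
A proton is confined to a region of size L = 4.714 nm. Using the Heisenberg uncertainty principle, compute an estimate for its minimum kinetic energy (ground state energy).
233.440 neV

Using the uncertainty principle to estimate ground state energy:

1. The position uncertainty is approximately the confinement size:
   Δx ≈ L = 4.714e-09 m

2. From ΔxΔp ≥ ℏ/2, the minimum momentum uncertainty is:
   Δp ≈ ℏ/(2L) = 1.119e-26 kg·m/s

3. The kinetic energy is approximately:
   KE ≈ (Δp)²/(2m) = (1.119e-26)²/(2 × 1.673e-27 kg)
   KE ≈ 3.740e-26 J = 233.440 neV

This is an order-of-magnitude estimate of the ground state energy.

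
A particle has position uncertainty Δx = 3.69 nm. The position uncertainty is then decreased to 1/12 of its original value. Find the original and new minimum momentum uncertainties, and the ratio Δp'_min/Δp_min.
Original Δp_min = 1.429 × 10^-26 kg·m/s; new Δp'_min = 1.715 × 10^-25 kg·m/s; ratio Δp'_min/Δp_min = 12.

From the uncertainty principle ΔxΔp ≥ ℏ/2, the minimum momentum uncertainty is Δp_min = ℏ/(2Δx).

Original (Δx = 3.69 nm = 3.690e-09 m):
Δp_min = (1.055e-34 J·s)/(2 × 3.690e-09 m) = 1.429e-26 kg·m/s

When Δx → (1/12)Δx:
Δp'_min = ℏ/(2 × (1/12)Δx) = 12 × ℏ/(2Δx) = 12 × Δp_min
Δp'_min = 12 × 1.429e-26 kg·m/s = 1.715e-25 kg·m/s

Since Δp_min ∝ 1/Δx, when Δx is decreased to 1/12 of its original value, Δp_min increases to 12 times its original value.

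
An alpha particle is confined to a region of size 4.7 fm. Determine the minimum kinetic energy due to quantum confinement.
59.113 keV

Using the uncertainty principle:

1. Position uncertainty: Δx ≈ 4.700e-15 m
2. Minimum momentum uncertainty: Δp = ℏ/(2Δx) = 1.122e-20 kg·m/s
3. Minimum kinetic energy:
   KE = (Δp)²/(2m) = (1.122e-20)²/(2 × 6.645e-27 kg)
   KE = 9.471e-15 J = 59.113 keV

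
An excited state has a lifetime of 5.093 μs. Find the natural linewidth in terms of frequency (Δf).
15.625 kHz

Using the energy-time uncertainty principle and E = hf:
ΔEΔt ≥ ℏ/2
hΔf·Δt ≥ ℏ/2

The minimum frequency uncertainty is:
Δf = ℏ/(2hτ) = 1/(4πτ)
Δf = 1/(4π × 5.093e-06 s)
Δf = 1.562e+04 Hz = 15.625 kHz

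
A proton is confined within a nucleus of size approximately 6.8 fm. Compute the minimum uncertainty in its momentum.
7.754 × 10^-21 kg·m/s

Using the Heisenberg uncertainty principle:
ΔxΔp ≥ ℏ/2

With Δx ≈ L = 6.800e-15 m (the confinement size):
Δp_min = ℏ/(2Δx)
Δp_min = (1.055e-34 J·s) / (2 × 6.800e-15 m)
Δp_min = 7.754e-21 kg·m/s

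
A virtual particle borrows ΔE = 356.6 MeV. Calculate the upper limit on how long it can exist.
9.229 × 10^-25 s

Using the energy-time uncertainty principle:
ΔEΔt ≥ ℏ/2

For a virtual particle borrowing energy ΔE, the maximum lifetime is:
Δt_max = ℏ/(2ΔE)

Converting energy:
ΔE = 356.6 MeV = 5.713e-11 J

Δt_max = (1.055e-34 J·s) / (2 × 5.713e-11 J)
Δt_max = 9.229e-25 s = 9.229 × 10^-25 s

Virtual particles with higher borrowed energy exist for shorter times.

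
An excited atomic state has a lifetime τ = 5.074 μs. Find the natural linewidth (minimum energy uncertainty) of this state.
64.861 peV

Using the energy-time uncertainty principle:
ΔEΔt ≥ ℏ/2

The lifetime τ represents the time uncertainty Δt.
The natural linewidth (minimum energy uncertainty) is:

ΔE = ℏ/(2τ)
ΔE = (1.055e-34 J·s) / (2 × 5.074e-06 s)
ΔE = 1.039e-29 J = 64.861 peV

This natural linewidth limits the precision of spectroscopic measurements.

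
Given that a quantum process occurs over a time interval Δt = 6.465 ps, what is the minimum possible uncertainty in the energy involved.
50.906 μeV

Using the energy-time uncertainty principle:
ΔEΔt ≥ ℏ/2

The minimum uncertainty in energy is:
ΔE_min = ℏ/(2Δt)
ΔE_min = (1.055e-34 J·s) / (2 × 6.465e-12 s)
ΔE_min = 8.156e-24 J = 50.906 μeV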